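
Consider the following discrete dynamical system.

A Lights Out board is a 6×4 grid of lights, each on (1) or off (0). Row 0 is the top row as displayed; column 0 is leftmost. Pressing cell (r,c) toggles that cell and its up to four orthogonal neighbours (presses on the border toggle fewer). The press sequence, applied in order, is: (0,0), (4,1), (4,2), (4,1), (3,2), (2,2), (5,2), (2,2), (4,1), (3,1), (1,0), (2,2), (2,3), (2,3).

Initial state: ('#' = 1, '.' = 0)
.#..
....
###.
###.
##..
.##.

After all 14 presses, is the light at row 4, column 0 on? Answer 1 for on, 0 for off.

0

k=0  .#..
....
###.
###.
##..
.##.
k=1  #...
#...
###.
###.
##..
.##.
k=2  #...
#...
###.
#.#.
..#.
..#.
k=3  #...
#...
###.
#...
.#.#
....
k=4  #...
#...
###.
##..
#.##
.#..
k=5  #...
#...
##..
#.##
#..#
.#..
k=6  #...
#.#.
#.##
#..#
#..#
.#..
k=7  #...
#.#.
#.##
#..#
#.##
..##
k=8  #...
#...
##..
#.##
#.##
..##
k=9  #...
#...
##..
####
.#.#
.###
k=10  #...
#...
#...
...#
...#
.###
k=11  ....
.#..
....
...#
...#
.###
k=12  ....
.##.
.###
..##
...#
.###
k=13  ....
.###
.#..
..#.
...#
.###
k=14  ....
.##.
.###
..##
...#
.###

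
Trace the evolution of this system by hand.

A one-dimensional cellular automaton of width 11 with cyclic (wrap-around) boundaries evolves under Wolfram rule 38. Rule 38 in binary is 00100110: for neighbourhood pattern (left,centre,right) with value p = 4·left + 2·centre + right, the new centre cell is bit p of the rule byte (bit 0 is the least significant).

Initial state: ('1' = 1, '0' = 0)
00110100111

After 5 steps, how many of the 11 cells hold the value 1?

4

0) 00110100111
1) 01001101000
2) 11010011000
3) 00110100001
4) 01001100011
5) 11010000100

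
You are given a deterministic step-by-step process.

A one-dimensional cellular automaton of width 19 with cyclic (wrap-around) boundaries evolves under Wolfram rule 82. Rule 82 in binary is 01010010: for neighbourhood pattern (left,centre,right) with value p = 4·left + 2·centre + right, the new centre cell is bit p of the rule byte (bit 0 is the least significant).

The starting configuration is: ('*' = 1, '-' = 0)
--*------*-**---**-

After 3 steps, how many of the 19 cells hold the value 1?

[0] --*------*-**---**-
[1] -*-*----*---**-*-**
[2] ----*--*-*-*-*----*
[3] *--*-**-------*--*-

6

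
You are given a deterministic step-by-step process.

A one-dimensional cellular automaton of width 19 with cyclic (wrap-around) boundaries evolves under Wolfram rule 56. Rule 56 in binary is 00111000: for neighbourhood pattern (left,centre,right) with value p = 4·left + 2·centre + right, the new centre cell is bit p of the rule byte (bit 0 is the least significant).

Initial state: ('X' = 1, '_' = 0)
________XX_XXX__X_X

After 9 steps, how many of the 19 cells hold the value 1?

6

[0] ________XX_XXX__X_X
[1] X_______X_XX__X__X_
[2] _X_______XX_X__X__X
[3] X_X______X_X_X__X__
[4] _X_X______X_X_X__X_
[5] __X_X______X_X_X__X
[6] X__X_X______X_X_X__
[7] _X__X_X______X_X_X_
[8] __X__X_X______X_X_X
[9] X__X__X_X______X_X_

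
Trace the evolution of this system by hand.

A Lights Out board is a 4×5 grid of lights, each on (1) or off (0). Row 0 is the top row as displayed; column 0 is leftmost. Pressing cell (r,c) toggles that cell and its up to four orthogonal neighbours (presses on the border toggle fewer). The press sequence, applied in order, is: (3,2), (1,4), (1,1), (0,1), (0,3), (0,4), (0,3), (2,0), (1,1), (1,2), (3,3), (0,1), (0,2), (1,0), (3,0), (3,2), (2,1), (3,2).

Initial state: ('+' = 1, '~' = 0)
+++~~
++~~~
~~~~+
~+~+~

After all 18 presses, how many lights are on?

6

step 0: +++~~
++~~~
~~~~+
~+~+~
step 1: +++~~
++~~~
~~+~+
~~+~~
step 2: +++~+
++~++
~~+~~
~~+~~
step 3: +~+~+
~~+++
~++~~
~~+~~
step 4: ~+~~+
~++++
~++~~
~~+~~
step 5: ~+++~
~++~+
~++~~
~~+~~
step 6: ~++~+
~++~~
~++~~
~~+~~
step 7: ~+~+~
~+++~
~++~~
~~+~~
step 8: ~+~+~
++++~
+~+~~
+~+~~
step 9: ~~~+~
~~~+~
+++~~
+~+~~
step 10: ~~++~
~++~~
++~~~
+~+~~
step 11: ~~++~
~++~~
++~+~
+~~++
step 12: ++~+~
~~+~~
++~+~
+~~++
step 13: +~+~~
~~~~~
++~+~
+~~++
step 14: ~~+~~
++~~~
~+~+~
+~~++
step 15: ~~+~~
++~~~
++~+~
~+~++
step 16: ~~+~~
++~~~
++++~
~~+~+
step 17: ~~+~~
+~~~~
~~~+~
~++~+
step 18: ~~+~~
+~~~~
~~++~
~~~++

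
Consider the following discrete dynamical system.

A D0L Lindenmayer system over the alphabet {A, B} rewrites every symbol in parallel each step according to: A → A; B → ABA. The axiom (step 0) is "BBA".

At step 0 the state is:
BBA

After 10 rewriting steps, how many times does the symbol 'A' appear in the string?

41

step 0: BBA
step 1: ABAABAA
step 2: AABAAAABAAA
step 3: AAABAAAAAABAAAA
step 4: AAAABAAAAAAAABAAAAA
step 5: AAAAABAAAAAAAAAABAAAAAA
step 6: AAAAAABAAAAAAAAAAAABAAAAAAA
step 7: AAAAAAABAAAAAAAAAAAAAABAAAAAAAA
step 8: AAAAAAAABAAAAAAAAAAAAAAAABAAAAAAAAA
step 9: AAAAAAAAABAAAAAAAAAAAAAAAAAABAAAAAAAAAA
step 10: AAAAAAAAAABAAAAAAAAAAAAAAAAAAAABAAAAAAAAAAA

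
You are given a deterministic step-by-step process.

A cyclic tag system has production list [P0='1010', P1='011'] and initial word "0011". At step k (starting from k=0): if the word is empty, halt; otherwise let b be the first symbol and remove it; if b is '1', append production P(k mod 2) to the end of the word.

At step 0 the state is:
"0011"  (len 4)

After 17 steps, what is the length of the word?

t=0: "0011"  (len 4)
t=1: "011"  (len 3)
t=2: "11"  (len 2)
t=3: "11010"  (len 5)
t=4: "1010011"  (len 7)
t=5: "0100111010"  (len 10)
t=6: "100111010"  (len 9)
t=7: "001110101010"  (len 12)
t=8: "01110101010"  (len 11)
t=9: "1110101010"  (len 10)
t=10: "110101010011"  (len 12)
t=11: "101010100111010"  (len 15)
t=12: "01010100111010011"  (len 17)
t=13: "1010100111010011"  (len 16)
t=14: "010100111010011011"  (len 18)
t=15: "10100111010011011"  (len 17)
t=16: "0100111010011011011"  (len 19)
t=17: "100111010011011011"  (len 18)

18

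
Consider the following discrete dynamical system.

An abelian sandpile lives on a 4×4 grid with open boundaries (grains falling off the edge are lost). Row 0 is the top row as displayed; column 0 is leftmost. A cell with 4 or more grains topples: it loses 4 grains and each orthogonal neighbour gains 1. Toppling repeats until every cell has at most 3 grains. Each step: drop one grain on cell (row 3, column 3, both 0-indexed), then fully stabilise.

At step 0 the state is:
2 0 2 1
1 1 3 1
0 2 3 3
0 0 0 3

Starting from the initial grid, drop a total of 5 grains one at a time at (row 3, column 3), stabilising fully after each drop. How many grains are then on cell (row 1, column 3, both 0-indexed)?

0) 2 0 2 1
1 1 3 1
0 2 3 3
0 0 0 3
1) 2 0 3 1
1 2 0 3
0 3 1 1
0 0 2 1
2) 2 0 3 1
1 2 0 3
0 3 1 1
0 0 2 2
3) 2 0 3 1
1 2 0 3
0 3 1 1
0 0 2 3
4) 2 0 3 1
1 2 0 3
0 3 1 2
0 0 3 0
5) 2 0 3 1
1 2 0 3
0 3 1 2
0 0 3 1

3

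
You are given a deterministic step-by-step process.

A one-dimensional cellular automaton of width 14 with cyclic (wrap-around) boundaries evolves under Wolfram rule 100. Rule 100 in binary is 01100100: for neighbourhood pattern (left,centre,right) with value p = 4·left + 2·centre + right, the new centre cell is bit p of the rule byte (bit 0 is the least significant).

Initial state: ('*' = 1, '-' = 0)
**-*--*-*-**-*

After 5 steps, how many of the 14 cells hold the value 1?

t=0: **-*--*-*-**-*
t=1: -***--****-**-
t=2: ---*-----**-*-
t=3: ---*------***-
t=4: ---*--------*-
t=5: ---*--------*-

2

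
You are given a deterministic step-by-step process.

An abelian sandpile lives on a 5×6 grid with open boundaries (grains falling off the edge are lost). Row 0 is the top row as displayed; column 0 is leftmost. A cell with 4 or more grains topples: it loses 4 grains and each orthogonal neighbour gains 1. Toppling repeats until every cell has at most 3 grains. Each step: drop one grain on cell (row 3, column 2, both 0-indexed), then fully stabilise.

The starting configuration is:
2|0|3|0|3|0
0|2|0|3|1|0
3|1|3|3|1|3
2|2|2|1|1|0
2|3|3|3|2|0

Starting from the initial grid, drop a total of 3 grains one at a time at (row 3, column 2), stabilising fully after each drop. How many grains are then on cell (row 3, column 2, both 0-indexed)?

gen 0: 2|0|3|0|3|0
0|2|0|3|1|0
3|1|3|3|1|3
2|2|2|1|1|0
2|3|3|3|2|0
gen 1: 2|0|3|0|3|0
0|2|0|3|1|0
3|1|3|3|1|3
2|2|3|1|1|0
2|3|3|3|2|0
gen 2: 2|0|3|1|3|0
0|2|2|0|2|0
3|3|2|2|2|3
3|1|0|1|2|0
3|1|3|1|3|0
gen 3: 2|0|3|1|3|0
0|2|2|0|2|0
3|3|2|2|2|3
3|1|1|1|2|0
3|1|3|1|3|0

1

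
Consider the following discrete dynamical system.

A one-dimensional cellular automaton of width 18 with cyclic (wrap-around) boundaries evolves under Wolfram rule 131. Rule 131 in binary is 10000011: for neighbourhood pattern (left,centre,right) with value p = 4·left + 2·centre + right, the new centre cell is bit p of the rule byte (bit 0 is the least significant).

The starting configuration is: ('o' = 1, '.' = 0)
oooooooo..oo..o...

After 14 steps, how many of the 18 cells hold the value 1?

7

step 0: oooooooo..oo..o...
step 1: .oooooo..o...o..oo
step 2: ..oooo..o..oo..o..
step 3: oo.oo..o..o...o..o
step 4: o.....o..o..oo..o.
step 5: ..oooo..o..o...o..
step 6: oo.oo..o..o..oo..o
step 7: o.....o..o..o...o.
step 8: ..oooo..o..o..oo..
step 9: oo.oo..o..o..o...o
step 10: o.....o..o..o..oo.
step 11: ..oooo..o..o..o...
step 12: oo.oo..o..o..o..oo
step 13: o.....o..o..o..o.o
step 14: ..oooo..o..o..o...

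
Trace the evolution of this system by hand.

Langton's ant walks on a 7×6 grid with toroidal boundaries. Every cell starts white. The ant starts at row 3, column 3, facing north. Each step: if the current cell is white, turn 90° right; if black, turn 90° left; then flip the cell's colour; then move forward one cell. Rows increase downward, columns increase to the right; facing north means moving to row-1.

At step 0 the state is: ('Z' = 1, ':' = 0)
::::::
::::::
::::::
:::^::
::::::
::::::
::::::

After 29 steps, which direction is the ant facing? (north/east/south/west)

east

gen 0: ::::::
::::::
::::::
:::^::
::::::
::::::
::::::
gen 1: ::::::
::::::
::::::
:::Z>:
::::::
::::::
::::::
gen 2: ::::::
::::::
::::::
:::ZZ:
::::v:
::::::
::::::
gen 3: ::::::
::::::
::::::
:::ZZ:
:::<Z:
::::::
::::::
gen 4: ::::::
::::::
::::::
:::^Z:
:::ZZ:
::::::
::::::
gen 5: ::::::
::::::
::::::
::<:Z:
:::ZZ:
::::::
::::::
gen 6: ::::::
::::::
::^:::
::Z:Z:
:::ZZ:
::::::
::::::
gen 7: ::::::
::::::
::Z>::
::Z:Z:
:::ZZ:
::::::
::::::
gen 8: ::::::
::::::
::ZZ::
::ZvZ:
:::ZZ:
::::::
::::::
gen 9: ::::::
::::::
::ZZ::
::<ZZ:
:::ZZ:
::::::
::::::
gen 10: ::::::
::::::
::ZZ::
:::ZZ:
::vZZ:
::::::
::::::
gen 11: ::::::
::::::
::ZZ::
:::ZZ:
:<ZZZ:
::::::
::::::
gen 12: ::::::
::::::
::ZZ::
:^:ZZ:
:ZZZZ:
::::::
::::::
gen 13: ::::::
::::::
::ZZ::
:Z>ZZ:
:ZZZZ:
::::::
::::::
gen 14: ::::::
::::::
::ZZ::
:ZZZZ:
:ZvZZ:
::::::
::::::
gen 15: ::::::
::::::
::ZZ::
:ZZZZ:
:Z:>Z:
::::::
::::::
gen 16: ::::::
::::::
::ZZ::
:ZZ^Z:
:Z::Z:
::::::
::::::
gen 17: ::::::
::::::
::ZZ::
:Z<:Z:
:Z::Z:
::::::
::::::
gen 18: ::::::
::::::
::ZZ::
:Z::Z:
:Zv:Z:
::::::
::::::
gen 19: ::::::
::::::
::ZZ::
:Z::Z:
:<Z:Z:
::::::
::::::
gen 20: ::::::
::::::
::ZZ::
:Z::Z:
::Z:Z:
:v::::
::::::
gen 21: ::::::
::::::
::ZZ::
:Z::Z:
::Z:Z:
<Z::::
::::::
gen 22: ::::::
::::::
::ZZ::
:Z::Z:
^:Z:Z:
ZZ::::
::::::
gen 23: ::::::
::::::
::ZZ::
:Z::Z:
Z>Z:Z:
ZZ::::
::::::
gen 24: ::::::
::::::
::ZZ::
:Z::Z:
ZZZ:Z:
Zv::::
::::::
gen 25: ::::::
::::::
::ZZ::
:Z::Z:
ZZZ:Z:
Z:>:::
::::::
gen 26: ::::::
::::::
::ZZ::
:Z::Z:
ZZZ:Z:
Z:Z:::
::v:::
gen 27: ::::::
::::::
::ZZ::
:Z::Z:
ZZZ:Z:
Z:Z:::
:<Z:::
gen 28: ::::::
::::::
::ZZ::
:Z::Z:
ZZZ:Z:
Z^Z:::
:ZZ:::
gen 29: ::::::
::::::
::ZZ::
:Z::Z:
ZZZ:Z:
ZZ>:::
:ZZ:::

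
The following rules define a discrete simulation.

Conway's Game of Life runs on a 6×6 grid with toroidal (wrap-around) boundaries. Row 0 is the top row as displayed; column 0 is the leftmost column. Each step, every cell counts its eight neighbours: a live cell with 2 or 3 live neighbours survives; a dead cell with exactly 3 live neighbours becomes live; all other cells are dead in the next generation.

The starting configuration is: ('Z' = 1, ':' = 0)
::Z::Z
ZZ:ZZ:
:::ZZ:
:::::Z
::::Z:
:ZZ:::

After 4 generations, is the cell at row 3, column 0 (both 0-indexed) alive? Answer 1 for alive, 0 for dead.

step 0: ::Z::Z
ZZ:ZZ:
:::ZZ:
:::::Z
::::Z:
:ZZ:::
step 1: ::::ZZ
ZZ::::
Z:ZZ::
:::Z:Z
::::::
:ZZZ::
step 2: :::ZZZ
ZZZZZ:
Z:ZZZZ
::ZZZ:
:::ZZ:
::ZZZ:
step 3: Z:::::
::::::
Z:::::
:Z::::
:::::Z
::Z:::
step 4: ::::::
::::::
::::::
Z:::::
::::::
::::::

1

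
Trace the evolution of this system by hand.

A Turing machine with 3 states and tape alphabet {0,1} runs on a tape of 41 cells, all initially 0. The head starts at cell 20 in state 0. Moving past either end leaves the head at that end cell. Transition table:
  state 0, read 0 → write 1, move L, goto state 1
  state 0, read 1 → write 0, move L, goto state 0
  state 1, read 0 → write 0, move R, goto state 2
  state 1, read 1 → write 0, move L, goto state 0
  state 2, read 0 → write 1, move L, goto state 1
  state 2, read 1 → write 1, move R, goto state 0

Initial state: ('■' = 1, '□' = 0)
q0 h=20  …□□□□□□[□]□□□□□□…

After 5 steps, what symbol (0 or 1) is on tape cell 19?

k=0  q0 h=20  …□□□□□□[□]□□□□□□…
k=1  q1 h=19  …□□□□□□[□]■□□□□□…
k=2  q2 h=20  …□□□□□□[■]□□□□□□…
k=3  q0 h=21  …□□□□□■[□]□□□□□□…
k=4  q1 h=20  …□□□□□□[■]■□□□□□…
k=5  q0 h=19  …□□□□□□[□]□■□□□□…

0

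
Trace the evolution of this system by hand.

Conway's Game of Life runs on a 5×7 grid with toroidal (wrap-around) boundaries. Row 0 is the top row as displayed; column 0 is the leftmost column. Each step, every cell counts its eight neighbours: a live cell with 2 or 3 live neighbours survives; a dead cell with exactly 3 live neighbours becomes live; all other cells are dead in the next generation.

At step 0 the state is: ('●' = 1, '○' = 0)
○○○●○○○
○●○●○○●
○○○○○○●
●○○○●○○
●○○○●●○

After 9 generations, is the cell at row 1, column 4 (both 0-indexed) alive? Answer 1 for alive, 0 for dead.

1

step 0: ○○○●○○○
○●○●○○●
○○○○○○●
●○○○●○○
●○○○●●○
step 1: ●○●●○●●
●○●○○○○
○○○○○●●
●○○○●○○
○○○●●●●
step 2: ●○●○○○○
●○●●●○○
●●○○○●●
●○○●○○○
○●●○○○○
step 3: ●○○○○○○
○○●●●●○
○○○○○●○
○○○○○○○
●○●●○○○
step 4: ○○○○○○●
○○○●●●●
○○○●○●○
○○○○○○○
○●○○○○○
step 5: ●○○○●○●
○○○●○○●
○○○●○●●
○○○○○○○
○○○○○○○
step 6: ●○○○○●●
○○○●○○○
○○○○●●●
○○○○○○○
○○○○○○○
step 7: ○○○○○○●
●○○○○○○
○○○○●●○
○○○○○●○
○○○○○○●
step 8: ●○○○○○●
○○○○○●●
○○○○●●●
○○○○●●●
○○○○○●●
step 9: ●○○○○○○
○○○○●○○
●○○○○○○
●○○○○○○
○○○○●○○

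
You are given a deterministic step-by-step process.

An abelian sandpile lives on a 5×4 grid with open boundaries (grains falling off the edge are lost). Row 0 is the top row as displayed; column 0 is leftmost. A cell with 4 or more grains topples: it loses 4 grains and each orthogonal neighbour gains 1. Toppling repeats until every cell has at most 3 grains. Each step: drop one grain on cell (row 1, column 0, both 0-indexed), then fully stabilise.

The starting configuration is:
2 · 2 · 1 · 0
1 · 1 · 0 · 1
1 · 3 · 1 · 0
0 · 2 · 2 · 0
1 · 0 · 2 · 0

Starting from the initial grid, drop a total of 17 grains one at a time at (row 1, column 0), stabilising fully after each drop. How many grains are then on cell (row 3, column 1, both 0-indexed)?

[0] 2 · 2 · 1 · 0
1 · 1 · 0 · 1
1 · 3 · 1 · 0
0 · 2 · 2 · 0
1 · 0 · 2 · 0
[1] 2 · 2 · 1 · 0
2 · 1 · 0 · 1
1 · 3 · 1 · 0
0 · 2 · 2 · 0
1 · 0 · 2 · 0
[2] 2 · 2 · 1 · 0
3 · 1 · 0 · 1
1 · 3 · 1 · 0
0 · 2 · 2 · 0
1 · 0 · 2 · 0
[3] 3 · 2 · 1 · 0
0 · 2 · 0 · 1
2 · 3 · 1 · 0
0 · 2 · 2 · 0
1 · 0 · 2 · 0
[4] 3 · 2 · 1 · 0
1 · 2 · 0 · 1
2 · 3 · 1 · 0
0 · 2 · 2 · 0
1 · 0 · 2 · 0
[5] 3 · 2 · 1 · 0
2 · 2 · 0 · 1
2 · 3 · 1 · 0
0 · 2 · 2 · 0
1 · 0 · 2 · 0
[6] 3 · 2 · 1 · 0
3 · 2 · 0 · 1
2 · 3 · 1 · 0
0 · 2 · 2 · 0
1 · 0 · 2 · 0
[7] 0 · 3 · 1 · 0
1 · 3 · 0 · 1
3 · 3 · 1 · 0
0 · 2 · 2 · 0
1 · 0 · 2 · 0
[8] 0 · 3 · 1 · 0
2 · 3 · 0 · 1
3 · 3 · 1 · 0
0 · 2 · 2 · 0
1 · 0 · 2 · 0
[9] 0 · 3 · 1 · 0
3 · 3 · 0 · 1
3 · 3 · 1 · 0
0 · 2 · 2 · 0
1 · 0 · 2 · 0
[10] 2 · 0 · 2 · 0
2 · 2 · 1 · 1
1 · 1 · 2 · 0
1 · 3 · 2 · 0
1 · 0 · 2 · 0
[11] 2 · 0 · 2 · 0
3 · 2 · 1 · 1
1 · 1 · 2 · 0
1 · 3 · 2 · 0
1 · 0 · 2 · 0
[12] 3 · 0 · 2 · 0
0 · 3 · 1 · 1
2 · 1 · 2 · 0
1 · 3 · 2 · 0
1 · 0 · 2 · 0
[13] 3 · 0 · 2 · 0
1 · 3 · 1 · 1
2 · 1 · 2 · 0
1 · 3 · 2 · 0
1 · 0 · 2 · 0
[14] 3 · 0 · 2 · 0
2 · 3 · 1 · 1
2 · 1 · 2 · 0
1 · 3 · 2 · 0
1 · 0 · 2 · 0
[15] 3 · 0 · 2 · 0
3 · 3 · 1 · 1
2 · 1 · 2 · 0
1 · 3 · 2 · 0
1 · 0 · 2 · 0
[16] 0 · 2 · 2 · 0
2 · 0 · 2 · 1
3 · 2 · 2 · 0
1 · 3 · 2 · 0
1 · 0 · 2 · 0
[17] 0 · 2 · 2 · 0
3 · 0 · 2 · 1
3 · 2 · 2 · 0
1 · 3 · 2 · 0
1 · 0 · 2 · 0

3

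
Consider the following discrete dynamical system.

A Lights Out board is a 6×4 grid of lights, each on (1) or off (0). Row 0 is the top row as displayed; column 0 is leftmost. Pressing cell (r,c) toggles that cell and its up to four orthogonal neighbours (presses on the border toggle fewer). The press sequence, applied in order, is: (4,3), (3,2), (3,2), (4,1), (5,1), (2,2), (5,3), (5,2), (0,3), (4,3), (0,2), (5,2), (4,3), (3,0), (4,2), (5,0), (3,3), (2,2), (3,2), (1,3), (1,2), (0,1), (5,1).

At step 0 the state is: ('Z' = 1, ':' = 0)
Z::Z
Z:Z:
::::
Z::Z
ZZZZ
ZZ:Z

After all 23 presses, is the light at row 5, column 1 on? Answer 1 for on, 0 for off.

0) Z::Z
Z:Z:
::::
Z::Z
ZZZZ
ZZ:Z
1) Z::Z
Z:Z:
::::
Z:::
ZZ::
ZZ::
2) Z::Z
Z:Z:
::Z:
ZZZZ
ZZZ:
ZZ::
3) Z::Z
Z:Z:
::::
Z:::
ZZ::
ZZ::
4) Z::Z
Z:Z:
::::
ZZ::
::Z:
Z:::
5) Z::Z
Z:Z:
::::
ZZ::
:ZZ:
:ZZ:
6) Z::Z
Z:::
:ZZZ
ZZZ:
:ZZ:
:ZZ:
7) Z::Z
Z:::
:ZZZ
ZZZ:
:ZZZ
:Z:Z
8) Z::Z
Z:::
:ZZZ
ZZZ:
:Z:Z
::Z:
9) Z:Z:
Z::Z
:ZZZ
ZZZ:
:Z:Z
::Z:
10) Z:Z:
Z::Z
:ZZZ
ZZZZ
:ZZ:
::ZZ
11) ZZ:Z
Z:ZZ
:ZZZ
ZZZZ
:ZZ:
::ZZ
12) ZZ:Z
Z:ZZ
:ZZZ
ZZZZ
:Z::
:Z::
13) ZZ:Z
Z:ZZ
:ZZZ
ZZZ:
:ZZZ
:Z:Z
14) ZZ:Z
Z:ZZ
ZZZZ
::Z:
ZZZZ
:Z:Z
15) ZZ:Z
Z:ZZ
ZZZZ
::::
Z:::
:ZZZ
16) ZZ:Z
Z:ZZ
ZZZZ
::::
::::
Z:ZZ
17) ZZ:Z
Z:ZZ
ZZZ:
::ZZ
:::Z
Z:ZZ
18) ZZ:Z
Z::Z
Z::Z
:::Z
:::Z
Z:ZZ
19) ZZ:Z
Z::Z
Z:ZZ
:ZZ:
::ZZ
Z:ZZ
20) ZZ::
Z:Z:
Z:Z:
:ZZ:
::ZZ
Z:ZZ
21) ZZZ:
ZZ:Z
Z:::
:ZZ:
::ZZ
Z:ZZ
22) ::::
Z::Z
Z:::
:ZZ:
::ZZ
Z:ZZ
23) ::::
Z::Z
Z:::
:ZZ:
:ZZZ
:Z:Z

1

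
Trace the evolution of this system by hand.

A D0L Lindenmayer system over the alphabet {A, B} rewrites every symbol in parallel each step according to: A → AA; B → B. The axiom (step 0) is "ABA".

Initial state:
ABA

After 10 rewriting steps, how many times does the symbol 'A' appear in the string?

2048

k=0  ABA
k=1  AABAA
k=2  AAAABAAAA
k=3  AAAAAAAABAAAAAAAA
k=4  AAAAAAAAAAAAAAAABAAAAAAAAAAAAAAAA
k=5  AAAAAAAAAAAAAAAAAAAAAAAAAAAAAAAABAAAAAAAAAAAAAAAAAAAAAAAAAAAAAAAA
k=6  AAAAAAAAAAAAAAAAAAAAAAAAAAAAAAAAAAAAAAAAAAAAAAAAAAAAAAAAAA…AAAAAAAAAAAAAAAAAAAAAAAAAAAAAAAAAAAAAAAAAAAAAAAAAAAAAAAAAA  (len 129)
k=7  AAAAAAAAAAAAAAAAAAAAAAAAAAAAAAAAAAAAAAAAAAAAAAAAAAAAAAAAAA…AAAAAAAAAAAAAAAAAAAAAAAAAAAAAAAAAAAAAAAAAAAAAAAAAAAAAAAAAA  (len 257)
k=8  AAAAAAAAAAAAAAAAAAAAAAAAAAAAAAAAAAAAAAAAAAAAAAAAAAAAAAAAAA…AAAAAAAAAAAAAAAAAAAAAAAAAAAAAAAAAAAAAAAAAAAAAAAAAAAAAAAAAA  (len 513)
k=9  AAAAAAAAAAAAAAAAAAAAAAAAAAAAAAAAAAAAAAAAAAAAAAAAAAAAAAAAAA…AAAAAAAAAAAAAAAAAAAAAAAAAAAAAAAAAAAAAAAAAAAAAAAAAAAAAAAAAA  (len 1025)
k=10  AAAAAAAAAAAAAAAAAAAAAAAAAAAAAAAAAAAAAAAAAAAAAAAAAAAAAAAAAA…AAAAAAAAAAAAAAAAAAAAAAAAAAAAAAAAAAAAAAAAAAAAAAAAAAAAAAAAAA  (len 2049)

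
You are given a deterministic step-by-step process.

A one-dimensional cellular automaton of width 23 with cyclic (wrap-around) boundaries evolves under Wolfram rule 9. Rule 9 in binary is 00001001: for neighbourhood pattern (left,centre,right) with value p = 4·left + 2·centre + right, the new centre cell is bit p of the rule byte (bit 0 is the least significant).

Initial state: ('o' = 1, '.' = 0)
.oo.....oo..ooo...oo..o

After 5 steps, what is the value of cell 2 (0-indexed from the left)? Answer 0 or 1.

gen 0: .oo.....oo..ooo...oo..o
gen 1: .o..ooo.o...o...o.o....
gen 2: ....o.....o...o.....ooo
gen 3: .oo...ooo...o...ooo.o..
gen 4: .o..o.o...o...o.o.....o
gen 5: ........o...o.....ooo..

0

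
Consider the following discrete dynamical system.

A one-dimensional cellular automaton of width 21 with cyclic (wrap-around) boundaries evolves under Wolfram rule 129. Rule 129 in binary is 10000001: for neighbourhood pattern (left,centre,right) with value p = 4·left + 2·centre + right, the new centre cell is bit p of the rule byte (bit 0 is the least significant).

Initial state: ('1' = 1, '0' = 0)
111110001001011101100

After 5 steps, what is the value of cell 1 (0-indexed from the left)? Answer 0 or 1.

1

[0] 111110001001011101100
[1] 011100100000001000000
[2] 001000001111100011111
[3] 000011100111001001110
[4] 111001000010000000100
[5] 010000011000111110000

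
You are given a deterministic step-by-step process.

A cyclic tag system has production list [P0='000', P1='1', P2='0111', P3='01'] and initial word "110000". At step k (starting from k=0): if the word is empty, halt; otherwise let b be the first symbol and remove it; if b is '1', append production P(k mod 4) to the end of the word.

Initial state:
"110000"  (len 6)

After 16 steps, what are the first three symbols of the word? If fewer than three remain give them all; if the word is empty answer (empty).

0) "110000"  (len 6)
1) "10000000"  (len 8)
2) "00000001"  (len 8)
3) "0000001"  (len 7)
4) "000001"  (len 6)
5) "00001"  (len 5)
6) "0001"  (len 4)
7) "001"  (len 3)
8) "01"  (len 2)
9) "1"  (len 1)
10) "1"  (len 1)
11) "0111"  (len 4)
12) "111"  (len 3)
13) "11000"  (len 5)
14) "10001"  (len 5)
15) "00010111"  (len 8)
16) "0010111"  (len 7)

001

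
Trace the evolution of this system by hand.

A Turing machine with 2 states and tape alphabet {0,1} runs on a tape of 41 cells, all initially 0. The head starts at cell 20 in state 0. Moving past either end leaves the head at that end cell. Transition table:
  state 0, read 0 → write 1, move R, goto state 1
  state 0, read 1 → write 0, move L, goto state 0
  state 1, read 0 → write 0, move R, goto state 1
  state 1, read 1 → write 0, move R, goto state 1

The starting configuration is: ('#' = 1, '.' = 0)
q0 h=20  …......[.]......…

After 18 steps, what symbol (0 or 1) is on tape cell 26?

step 0: q0 h=20  …......[.]......…
step 1: q1 h=21  ….....#[.]......…
step 2: q1 h=22  …....#.[.]......…
step 3: q1 h=23  …...#..[.]......…
step 4: q1 h=24  …..#...[.]......…
step 5: q1 h=25  ….#....[.]......…
step 6: q1 h=26  …#.....[.]......…
step 7: q1 h=27  …......[.]......…
step 8: q1 h=28  …......[.]......…
step 9: q1 h=29  …......[.]......…
step 10: q1 h=30  …......[.]......…
step 11: q1 h=31  …......[.]......…
step 12: q1 h=32  …......[.]......…
step 13: q1 h=33  …......[.]......…
step 14: q1 h=34  …......[.]......|
step 15: q1 h=35  …......[.].....|
step 16: q1 h=36  …......[.]....|
step 17: q1 h=37  …......[.]...|
step 18: q1 h=38  …......[.]..|

0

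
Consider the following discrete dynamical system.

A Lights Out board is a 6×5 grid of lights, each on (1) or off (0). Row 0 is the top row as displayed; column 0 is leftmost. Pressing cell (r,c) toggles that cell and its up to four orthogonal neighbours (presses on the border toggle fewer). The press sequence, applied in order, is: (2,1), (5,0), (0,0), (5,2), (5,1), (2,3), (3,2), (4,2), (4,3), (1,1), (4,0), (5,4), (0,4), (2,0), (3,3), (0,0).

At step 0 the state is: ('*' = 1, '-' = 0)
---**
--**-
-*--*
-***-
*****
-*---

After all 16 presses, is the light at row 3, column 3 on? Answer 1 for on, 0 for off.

1

gen 0: ---**
--**-
-*--*
-***-
*****
-*---
gen 1: ---**
-***-
*-*-*
--**-
*****
-*---
gen 2: ---**
-***-
*-*-*
--**-
-****
*----
gen 3: **-**
****-
*-*-*
--**-
-****
*----
gen 4: **-**
****-
*-*-*
--**-
-*-**
****-
gen 5: **-**
****-
*-*-*
--**-
---**
---*-
gen 6: **-**
***--
*--*-
--*--
---**
---*-
gen 7: **-**
***--
*-**-
-*-*-
--***
---*-
gen 8: **-**
***--
*-**-
-***-
-*--*
--**-
gen 9: **-**
***--
*-**-
-**--
-***-
--*--
gen 10: *--**
-----
****-
-**--
-***-
--*--
gen 11: *--**
-----
****-
***--
*-**-
*-*--
gen 12: *--**
-----
****-
***--
*-***
*-***
gen 13: *----
----*
****-
***--
*-***
*-***
gen 14: *----
*---*
--**-
-**--
*-***
*-***
gen 15: *----
*---*
--*--
-*-**
*-*-*
*-***
gen 16: -*---
----*
--*--
-*-**
*-*-*
*-***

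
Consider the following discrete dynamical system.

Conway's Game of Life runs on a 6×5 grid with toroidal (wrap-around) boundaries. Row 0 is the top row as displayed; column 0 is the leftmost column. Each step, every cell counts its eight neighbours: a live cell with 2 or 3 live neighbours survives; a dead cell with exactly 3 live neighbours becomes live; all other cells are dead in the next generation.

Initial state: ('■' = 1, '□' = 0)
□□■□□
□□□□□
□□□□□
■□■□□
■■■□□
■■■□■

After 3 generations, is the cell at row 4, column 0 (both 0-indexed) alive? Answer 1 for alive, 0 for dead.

k=0  □□■□□
□□□□□
□□□□□
■□■□□
■■■□□
■■■□■
k=1  ■□■■□
□□□□□
□□□□□
■□■□□
□□□□□
□□□□■
k=2  □□□■■
□□□□□
□□□□□
□□□□□
□□□□□
□□□■■
k=3  □□□■■
□□□□□
□□□□□
□□□□□
□□□□□
□□□■■

0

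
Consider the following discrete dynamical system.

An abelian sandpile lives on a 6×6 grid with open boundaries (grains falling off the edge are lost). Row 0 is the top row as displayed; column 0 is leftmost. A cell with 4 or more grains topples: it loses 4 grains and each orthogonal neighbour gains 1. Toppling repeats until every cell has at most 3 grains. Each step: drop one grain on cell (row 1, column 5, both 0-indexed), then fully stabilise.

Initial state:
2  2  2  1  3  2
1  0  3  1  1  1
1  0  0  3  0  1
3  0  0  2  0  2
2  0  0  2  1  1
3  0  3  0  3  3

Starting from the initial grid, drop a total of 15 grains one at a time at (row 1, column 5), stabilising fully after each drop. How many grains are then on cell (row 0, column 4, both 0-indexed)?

gen 0: 2  2  2  1  3  2
1  0  3  1  1  1
1  0  0  3  0  1
3  0  0  2  0  2
2  0  0  2  1  1
3  0  3  0  3  3
gen 1: 2  2  2  1  3  2
1  0  3  1  1  2
1  0  0  3  0  1
3  0  0  2  0  2
2  0  0  2  1  1
3  0  3  0  3  3
gen 2: 2  2  2  1  3  2
1  0  3  1  1  3
1  0  0  3  0  1
3  0  0  2  0  2
2  0  0  2  1  1
3  0  3  0  3  3
gen 3: 2  2  2  1  3  3
1  0  3  1  2  0
1  0  0  3  0  2
3  0  0  2  0  2
2  0  0  2  1  1
3  0  3  0  3  3
gen 4: 2  2  2  1  3  3
1  0  3  1  2  1
1  0  0  3  0  2
3  0  0  2  0  2
2  0  0  2  1  1
3  0  3  0  3  3
gen 5: 2  2  2  1  3  3
1  0  3  1  2  2
1  0  0  3  0  2
3  0  0  2  0  2
2  0  0  2  1  1
3  0  3  0  3  3
gen 6: 2  2  2  1  3  3
1  0  3  1  2  3
1  0  0  3  0  2
3  0  0  2  0  2
2  0  0  2  1  1
3  0  3  0  3  3
gen 7: 2  2  2  2  1  1
1  0  3  2  0  2
1  0  0  3  1  3
3  0  0  2  0  2
2  0  0  2  1  1
3  0  3  0  3  3
gen 8: 2  2  2  2  1  1
1  0  3  2  0  3
1  0  0  3  1  3
3  0  0  2  0  2
2  0  0  2  1  1
3  0  3  0  3  3
gen 9: 2  2  2  2  1  2
1  0  3  2  1  1
1  0  0  3  2  0
3  0  0  2  0  3
2  0  0  2  1  1
3  0  3  0  3  3
gen 10: 2  2  2  2  1  2
1  0  3  2  1  2
1  0  0  3  2  0
3  0  0  2  0  3
2  0  0  2  1  1
3  0  3  0  3  3
gen 11: 2  2  2  2  1  2
1  0  3  2  1  3
1  0  0  3  2  0
3  0  0  2  0  3
2  0  0  2  1  1
3  0  3  0  3  3
gen 12: 2  2  2  2  1  3
1  0  3  2  2  0
1  0  0  3  2  1
3  0  0  2  0  3
2  0  0  2  1  1
3  0  3  0  3  3
gen 13: 2  2  2  2  1  3
1  0  3  2  2  1
1  0  0  3  2  1
3  0  0  2  0  3
2  0  0  2  1  1
3  0  3  0  3  3
gen 14: 2  2  2  2  1  3
1  0  3  2  2  2
1  0  0  3  2  1
3  0  0  2  0  3
2  0  0  2  1  1
3  0  3  0  3  3
gen 15: 2  2  2  2  1  3
1  0  3  2  2  3
1  0  0  3  2  1
3  0  0  2  0  3
2  0  0  2  1  1
3  0  3  0  3  3

1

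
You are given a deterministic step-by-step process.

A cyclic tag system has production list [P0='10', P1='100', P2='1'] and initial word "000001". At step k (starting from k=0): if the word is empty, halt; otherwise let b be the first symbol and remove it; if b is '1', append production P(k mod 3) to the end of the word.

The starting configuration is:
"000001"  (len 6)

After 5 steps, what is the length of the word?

t=0: "000001"  (len 6)
t=1: "00001"  (len 5)
t=2: "0001"  (len 4)
t=3: "001"  (len 3)
t=4: "01"  (len 2)
t=5: "1"  (len 1)

1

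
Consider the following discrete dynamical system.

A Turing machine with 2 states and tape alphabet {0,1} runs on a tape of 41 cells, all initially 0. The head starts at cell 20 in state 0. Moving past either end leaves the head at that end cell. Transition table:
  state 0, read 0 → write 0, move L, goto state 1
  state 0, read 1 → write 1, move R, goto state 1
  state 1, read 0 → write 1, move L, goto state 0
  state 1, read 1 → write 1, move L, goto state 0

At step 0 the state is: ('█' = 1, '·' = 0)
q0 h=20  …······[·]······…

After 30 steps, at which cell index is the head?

0

step 0: q0 h=20  …······[·]······…
step 1: q1 h=19  …······[·]······…
step 2: q0 h=18  …······[·]█·····…
step 3: q1 h=17  …······[·]·█····…
step 4: q0 h=16  …······[·]█·█···…
step 5: q1 h=15  …······[·]·█·█··…
step 6: q0 h=14  …······[·]█·█·█·…
step 7: q1 h=13  …······[·]·█·█·█…
step 8: q0 h=12  …······[·]█·█·█·…
step 9: q1 h=11  …······[·]·█·█·█…
step 10: q0 h=10  …······[·]█·█·█·…
step 11: q1 h= 9  …······[·]·█·█·█…
step 12: q0 h= 8  …······[·]█·█·█·…
step 13: q1 h= 7  …······[·]·█·█·█…
step 14: q0 h= 6  |······[·]█·█·█·…
step 15: q1 h= 5  |·····[·]·█·█·█…
step 16: q0 h= 4  |····[·]█·█·█·…
step 17: q1 h= 3  |···[·]·█·█·█…
step 18: q0 h= 2  |··[·]█·█·█·…
step 19: q1 h= 1  |·[·]·█·█·█…
step 20: q0 h= 0  |[·]█·█·█·…
step 21: q1 h= 0  |[·]█·█·█·…
step 22: q0 h= 0  |[█]█·█·█·…
step 23: q1 h= 1  |█[█]·█·█·█…
step 24: q0 h= 0  |[█]█·█·█·…
step 25: q1 h= 1  |█[█]·█·█·█…
step 26: q0 h= 0  |[█]█·█·█·…
step 27: q1 h= 1  |█[█]·█·█·█…
step 28: q0 h= 0  |[█]█·█·█·…
step 29: q1 h= 1  |█[█]·█·█·█…
step 30: q0 h= 0  |[█]█·█·█·…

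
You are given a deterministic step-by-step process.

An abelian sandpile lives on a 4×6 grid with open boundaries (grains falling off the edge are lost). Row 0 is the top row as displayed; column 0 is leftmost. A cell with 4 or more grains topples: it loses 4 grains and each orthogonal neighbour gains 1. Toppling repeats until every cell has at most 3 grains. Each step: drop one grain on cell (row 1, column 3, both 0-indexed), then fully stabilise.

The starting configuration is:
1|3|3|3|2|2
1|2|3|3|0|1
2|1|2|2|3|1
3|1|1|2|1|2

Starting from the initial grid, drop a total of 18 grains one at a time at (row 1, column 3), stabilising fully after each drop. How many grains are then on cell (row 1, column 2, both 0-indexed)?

1

k=0  1|3|3|3|2|2
1|2|3|3|0|1
2|1|2|2|3|1
3|1|1|2|1|2
k=1  2|1|2|1|3|2
2|0|2|2|1|1
2|2|3|3|3|1
3|1|1|2|1|2
k=2  2|1|2|1|3|2
2|0|2|3|1|1
2|2|3|3|3|1
3|1|1|2|1|2
k=3  2|1|3|2|3|2
2|1|0|2|3|1
2|3|1|2|0|2
3|1|2|3|2|2
k=4  2|1|3|2|3|2
2|1|0|3|3|1
2|3|1|2|0|2
3|1|2|3|2|2
k=5  2|2|0|1|1|3
2|1|2|2|1|2
2|3|1|3|1|2
3|1|2|3|2|2
k=6  2|2|0|1|1|3
2|1|2|3|1|2
2|3|1|3|1|2
3|1|2|3|2|2
k=7  2|2|0|2|1|3
2|1|3|1|2|2
2|3|2|1|2|2
3|1|3|0|3|2
k=8  2|2|0|2|1|3
2|1|3|2|2|2
2|3|2|1|2|2
3|1|3|0|3|2
k=9  2|2|0|2|1|3
2|1|3|3|2|2
2|3|2|1|2|2
3|1|3|0|3|2
k=10  2|2|1|3|1|3
2|2|0|1|3|2
2|3|3|2|2|2
3|1|3|0|3|2
k=11  2|2|1|3|1|3
2|2|0|2|3|2
2|3|3|2|2|2
3|1|3|0|3|2
k=12  2|2|1|3|1|3
2|2|0|3|3|2
2|3|3|2|2|2
3|1|3|0|3|2
k=13  2|2|2|0|3|3
2|2|1|2|0|3
2|3|3|3|3|2
3|1|3|0|3|2
k=14  2|2|2|0|3|3
2|2|1|3|0|3
2|3|3|3|3|2
3|1|3|0|3|2
k=15  2|2|2|1|3|3
2|3|3|1|2|3
3|0|2|2|1|3
3|3|0|3|0|3
k=16  2|2|2|1|3|3
2|3|3|2|2|3
3|0|2|2|1|3
3|3|0|3|0|3
k=17  2|2|2|1|3|3
2|3|3|3|2|3
3|0|2|2|1|3
3|3|0|3|0|3
k=18  2|3|3|2|3|3
3|0|1|1|3|3
3|1|3|3|1|3
3|3|0|3|0|3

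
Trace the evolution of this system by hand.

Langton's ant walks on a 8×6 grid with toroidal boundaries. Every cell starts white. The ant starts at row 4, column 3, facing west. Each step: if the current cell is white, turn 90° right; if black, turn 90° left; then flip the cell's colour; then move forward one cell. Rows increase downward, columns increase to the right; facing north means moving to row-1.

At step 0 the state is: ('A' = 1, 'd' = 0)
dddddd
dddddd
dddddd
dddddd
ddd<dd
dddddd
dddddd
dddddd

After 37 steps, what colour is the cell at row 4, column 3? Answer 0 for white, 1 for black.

0

k=0  dddddd
dddddd
dddddd
dddddd
ddd<dd
dddddd
dddddd
dddddd
k=1  dddddd
dddddd
dddddd
ddd^dd
dddAdd
dddddd
dddddd
dddddd
k=2  dddddd
dddddd
dddddd
dddA>d
dddAdd
dddddd
dddddd
dddddd
k=3  dddddd
dddddd
dddddd
dddAAd
dddAvd
dddddd
dddddd
dddddd
k=4  dddddd
dddddd
dddddd
dddAAd
ddd<Ad
dddddd
dddddd
dddddd
k=5  dddddd
dddddd
dddddd
dddAAd
ddddAd
dddvdd
dddddd
dddddd
k=6  dddddd
dddddd
dddddd
dddAAd
ddddAd
dd<Add
dddddd
dddddd
k=7  dddddd
dddddd
dddddd
dddAAd
dd^dAd
ddAAdd
dddddd
dddddd
k=8  dddddd
dddddd
dddddd
dddAAd
ddA>Ad
ddAAdd
dddddd
dddddd
k=9  dddddd
dddddd
dddddd
dddAAd
ddAAAd
ddAvdd
dddddd
dddddd
k=10  dddddd
dddddd
dddddd
dddAAd
ddAAAd
ddAd>d
dddddd
dddddd
k=11  dddddd
dddddd
dddddd
dddAAd
ddAAAd
ddAdAd
ddddvd
dddddd
k=12  dddddd
dddddd
dddddd
dddAAd
ddAAAd
ddAdAd
ddd<Ad
dddddd
k=13  dddddd
dddddd
dddddd
dddAAd
ddAAAd
ddA^Ad
dddAAd
dddddd
k=14  dddddd
dddddd
dddddd
dddAAd
ddAAAd
ddAA>d
dddAAd
dddddd
k=15  dddddd
dddddd
dddddd
dddAAd
ddAA^d
ddAAdd
dddAAd
dddddd
k=16  dddddd
dddddd
dddddd
dddAAd
ddA<dd
ddAAdd
dddAAd
dddddd
k=17  dddddd
dddddd
dddddd
dddAAd
ddAddd
ddAvdd
dddAAd
dddddd
k=18  dddddd
dddddd
dddddd
dddAAd
ddAddd
ddAd>d
dddAAd
dddddd
k=19  dddddd
dddddd
dddddd
dddAAd
ddAddd
ddAdAd
dddAvd
dddddd
k=20  dddddd
dddddd
dddddd
dddAAd
ddAddd
ddAdAd
dddAd>
dddddd
k=21  dddddd
dddddd
dddddd
dddAAd
ddAddd
ddAdAd
dddAdA
dddddv
k=22  dddddd
dddddd
dddddd
dddAAd
ddAddd
ddAdAd
dddAdA
dddd<A
k=23  dddddd
dddddd
dddddd
dddAAd
ddAddd
ddAdAd
dddA^A
ddddAA
k=24  dddddd
dddddd
dddddd
dddAAd
ddAddd
ddAdAd
dddAA>
ddddAA
k=25  dddddd
dddddd
dddddd
dddAAd
ddAddd
ddAdA^
dddAAd
ddddAA
k=26  dddddd
dddddd
dddddd
dddAAd
ddAddd
>dAdAA
dddAAd
ddddAA
k=27  dddddd
dddddd
dddddd
dddAAd
ddAddd
AdAdAA
vddAAd
ddddAA
k=28  dddddd
dddddd
dddddd
dddAAd
ddAddd
AdAdAA
AddAA<
ddddAA
k=29  dddddd
dddddd
dddddd
dddAAd
ddAddd
AdAdA^
AddAAA
ddddAA
k=30  dddddd
dddddd
dddddd
dddAAd
ddAddd
AdAd<d
AddAAA
ddddAA
k=31  dddddd
dddddd
dddddd
dddAAd
ddAddd
AdAddd
AddAvA
ddddAA
k=32  dddddd
dddddd
dddddd
dddAAd
ddAddd
AdAddd
AddAd>
ddddAA
k=33  dddddd
dddddd
dddddd
dddAAd
ddAddd
AdAdd^
AddAdd
ddddAA
k=34  dddddd
dddddd
dddddd
dddAAd
ddAddd
>dAddA
AddAdd
ddddAA
k=35  dddddd
dddddd
dddddd
dddAAd
^dAddd
ddAddA
AddAdd
ddddAA
k=36  dddddd
dddddd
dddddd
dddAAd
A>Addd
ddAddA
AddAdd
ddddAA
k=37  dddddd
dddddd
dddddd
dddAAd
AAAddd
dvAddA
AddAdd
ddddAA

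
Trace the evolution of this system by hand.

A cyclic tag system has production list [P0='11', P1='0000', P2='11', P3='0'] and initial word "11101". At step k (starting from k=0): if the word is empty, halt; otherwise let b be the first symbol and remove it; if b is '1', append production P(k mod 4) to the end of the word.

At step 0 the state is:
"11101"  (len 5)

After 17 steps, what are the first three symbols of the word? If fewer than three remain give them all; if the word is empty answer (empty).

001

step 0: "11101"  (len 5)
step 1: "110111"  (len 6)
step 2: "101110000"  (len 9)
step 3: "0111000011"  (len 10)
step 4: "111000011"  (len 9)
step 5: "1100001111"  (len 10)
step 6: "1000011110000"  (len 13)
step 7: "00001111000011"  (len 14)
step 8: "0001111000011"  (len 13)
step 9: "001111000011"  (len 12)
step 10: "01111000011"  (len 11)
step 11: "1111000011"  (len 10)
step 12: "1110000110"  (len 10)
step 13: "11000011011"  (len 11)
step 14: "10000110110000"  (len 14)
step 15: "000011011000011"  (len 15)
step 16: "00011011000011"  (len 14)
step 17: "0011011000011"  (len 13)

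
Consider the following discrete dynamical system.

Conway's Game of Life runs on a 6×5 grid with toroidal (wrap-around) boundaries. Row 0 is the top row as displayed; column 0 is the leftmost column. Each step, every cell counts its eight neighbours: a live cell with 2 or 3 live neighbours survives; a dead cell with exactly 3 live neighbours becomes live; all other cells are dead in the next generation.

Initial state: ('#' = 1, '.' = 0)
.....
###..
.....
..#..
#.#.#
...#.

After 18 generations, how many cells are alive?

[0] .....
###..
.....
..#..
#.#.#
...#.
[1] .##..
.#...
..#..
.#.#.
.##.#
...##
[2] ####.
.#...
.##..
##.#.
.#..#
....#
[3] #####
...#.
.....
...##
.####
....#
[4] ###..
##.#.
...##
#...#
..#..
.....
[5] #.#.#
...#.
.###.
#...#
.....
..#..
[6] .##.#
#....
####.
#####
.....
.#.#.
[7] .####
.....
.....
.....
.....
##.#.
[8] .#.##
..##.
.....
.....
.....
##.#.
[9] .#...
..###
.....
.....
.....
##.#.
[10] .#...
..##.
...#.
.....
.....
###..
[11] #..#.
..##.
..##.
.....
.#...
###..
[12] #..#.
.#...
..##.
..#..
###..
#.#.#
[13] #.##.
.#.##
.###.
.....
#.#.#
..#..
[14] #....
.....
##.##
#...#
.#.#.
#.#..
[15] .#...
.#...
.#.#.
.....
.###.
#.#.#
[16] .##..
##...
..#..
.#.#.
#####
#...#
[17] ..#.#
#....
#.#..
.....
.....
.....
[18] .....
#..##
.#...
.....
.....
.....

4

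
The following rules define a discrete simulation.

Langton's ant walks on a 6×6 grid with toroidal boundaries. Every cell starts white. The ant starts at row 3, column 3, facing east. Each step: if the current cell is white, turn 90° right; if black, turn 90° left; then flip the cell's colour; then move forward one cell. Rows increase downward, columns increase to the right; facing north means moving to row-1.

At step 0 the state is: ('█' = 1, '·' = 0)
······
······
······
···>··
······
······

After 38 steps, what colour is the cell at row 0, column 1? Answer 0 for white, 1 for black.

1

step 0: ······
······
······
···>··
······
······
step 1: ······
······
······
···█··
···v··
······
step 2: ······
······
······
···█··
··<█··
······
step 3: ······
······
······
··^█··
··██··
······
step 4: ······
······
······
··█>··
··██··
······
step 5: ······
······
···^··
··█···
··██··
······
step 6: ······
······
···█>·
··█···
··██··
······
step 7: ······
······
···██·
··█·v·
··██··
······
step 8: ······
······
···██·
··█<█·
··██··
······
step 9: ······
······
···^█·
··███·
··██··
······
step 10: ······
······
··<·█·
··███·
··██··
······
step 11: ······
··^···
··█·█·
··███·
··██··
······
step 12: ······
··█>··
··█·█·
··███·
··██··
······
step 13: ······
··██··
··█v█·
··███·
··██··
······
step 14: ······
··██··
··<██·
··███·
··██··
······
step 15: ······
··██··
···██·
··v██·
··██··
······
step 16: ······
··██··
···██·
···>█·
··██··
······
step 17: ······
··██··
···^█·
····█·
··██··
······
step 18: ······
··██··
··<·█·
····█·
··██··
······
step 19: ······
··^█··
··█·█·
····█·
··██··
······
step 20: ······
·<·█··
··█·█·
····█·
··██··
······
step 21: ·^····
·█·█··
··█·█·
····█·
··██··
······
step 22: ·█>···
·█·█··
··█·█·
····█·
··██··
······
step 23: ·██···
·█v█··
··█·█·
····█·
··██··
······
step 24: ·██···
·<██··
··█·█·
····█·
··██··
······
step 25: ·██···
··██··
·v█·█·
····█·
··██··
······
step 26: ·██···
··██··
<██·█·
····█·
··██··
······
step 27: ·██···
^·██··
███·█·
····█·
··██··
······
step 28: ·██···
█>██··
███·█·
····█·
··██··
······
step 29: ·██···
████··
█v█·█·
····█·
··██··
······
step 30: ·██···
████··
█·>·█·
····█·
··██··
······
step 31: ·██···
██^█··
█···█·
····█·
··██··
······
step 32: ·██···
█<·█··
█···█·
····█·
··██··
······
step 33: ·██···
█··█··
█v··█·
····█·
··██··
······
step 34: ·██···
█··█··
<█··█·
····█·
··██··
······
step 35: ·██···
█··█··
·█··█·
v···█·
··██··
······
step 36: ·██···
█··█··
·█··█·
█···█<
··██··
······
step 37: ·██···
█··█··
·█··█^
█···██
··██··
······
step 38: ·██···
█··█··
>█··██
█···██
··██··
······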